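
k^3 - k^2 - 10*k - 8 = (k - 4)*(k + 1)*(k + 2)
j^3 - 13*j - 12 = (j - 4)*(j + 1)*(j + 3)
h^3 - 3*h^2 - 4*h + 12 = (h - 3)*(h - 2)*(h + 2)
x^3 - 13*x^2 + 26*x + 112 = (x - 8)*(x - 7)*(x + 2)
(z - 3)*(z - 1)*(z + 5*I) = z^3 - 4*z^2 + 5*I*z^2 + 3*z - 20*I*z + 15*I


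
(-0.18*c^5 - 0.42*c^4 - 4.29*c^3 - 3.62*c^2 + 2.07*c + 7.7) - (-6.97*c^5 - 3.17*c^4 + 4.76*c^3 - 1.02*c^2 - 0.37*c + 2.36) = 6.79*c^5 + 2.75*c^4 - 9.05*c^3 - 2.6*c^2 + 2.44*c + 5.34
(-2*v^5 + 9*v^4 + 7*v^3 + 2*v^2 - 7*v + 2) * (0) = 0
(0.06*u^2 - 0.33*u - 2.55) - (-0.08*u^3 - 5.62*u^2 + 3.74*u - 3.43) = 0.08*u^3 + 5.68*u^2 - 4.07*u + 0.88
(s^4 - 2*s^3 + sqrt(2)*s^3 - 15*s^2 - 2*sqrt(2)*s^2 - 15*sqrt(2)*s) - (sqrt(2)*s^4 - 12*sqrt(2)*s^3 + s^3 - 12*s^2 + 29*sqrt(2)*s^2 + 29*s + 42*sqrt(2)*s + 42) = -sqrt(2)*s^4 + s^4 - 3*s^3 + 13*sqrt(2)*s^3 - 31*sqrt(2)*s^2 - 3*s^2 - 57*sqrt(2)*s - 29*s - 42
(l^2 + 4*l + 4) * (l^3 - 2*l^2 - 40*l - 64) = l^5 + 2*l^4 - 44*l^3 - 232*l^2 - 416*l - 256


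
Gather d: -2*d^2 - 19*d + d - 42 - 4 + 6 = -2*d^2 - 18*d - 40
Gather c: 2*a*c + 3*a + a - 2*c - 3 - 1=4*a + c*(2*a - 2) - 4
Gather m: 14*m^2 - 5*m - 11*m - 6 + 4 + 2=14*m^2 - 16*m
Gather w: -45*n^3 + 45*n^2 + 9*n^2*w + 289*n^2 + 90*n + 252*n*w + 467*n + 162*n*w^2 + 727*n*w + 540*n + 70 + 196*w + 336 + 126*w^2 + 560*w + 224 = -45*n^3 + 334*n^2 + 1097*n + w^2*(162*n + 126) + w*(9*n^2 + 979*n + 756) + 630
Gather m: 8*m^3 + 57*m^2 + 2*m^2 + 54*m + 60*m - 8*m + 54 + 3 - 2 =8*m^3 + 59*m^2 + 106*m + 55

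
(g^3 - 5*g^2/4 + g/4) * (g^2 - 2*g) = g^5 - 13*g^4/4 + 11*g^3/4 - g^2/2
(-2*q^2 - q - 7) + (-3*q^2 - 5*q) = -5*q^2 - 6*q - 7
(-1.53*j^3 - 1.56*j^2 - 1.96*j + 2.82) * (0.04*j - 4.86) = -0.0612*j^4 + 7.3734*j^3 + 7.5032*j^2 + 9.6384*j - 13.7052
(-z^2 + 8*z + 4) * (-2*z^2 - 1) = 2*z^4 - 16*z^3 - 7*z^2 - 8*z - 4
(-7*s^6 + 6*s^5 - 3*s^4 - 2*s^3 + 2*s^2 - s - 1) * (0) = 0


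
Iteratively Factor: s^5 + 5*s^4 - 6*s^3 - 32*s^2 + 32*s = (s + 4)*(s^4 + s^3 - 10*s^2 + 8*s) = s*(s + 4)*(s^3 + s^2 - 10*s + 8) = s*(s - 1)*(s + 4)*(s^2 + 2*s - 8) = s*(s - 2)*(s - 1)*(s + 4)*(s + 4)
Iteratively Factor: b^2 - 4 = (b + 2)*(b - 2)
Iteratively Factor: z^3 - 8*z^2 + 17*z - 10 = (z - 2)*(z^2 - 6*z + 5) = (z - 2)*(z - 1)*(z - 5)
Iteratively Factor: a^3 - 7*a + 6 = (a - 2)*(a^2 + 2*a - 3) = (a - 2)*(a + 3)*(a - 1)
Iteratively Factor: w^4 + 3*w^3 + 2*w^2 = (w)*(w^3 + 3*w^2 + 2*w) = w*(w + 1)*(w^2 + 2*w) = w^2*(w + 1)*(w + 2)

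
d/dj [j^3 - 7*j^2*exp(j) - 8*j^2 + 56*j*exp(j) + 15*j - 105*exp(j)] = -7*j^2*exp(j) + 3*j^2 + 42*j*exp(j) - 16*j - 49*exp(j) + 15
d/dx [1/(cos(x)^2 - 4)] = 2*sin(x)*cos(x)/(cos(x)^2 - 4)^2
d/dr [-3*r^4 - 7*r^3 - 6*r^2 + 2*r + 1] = -12*r^3 - 21*r^2 - 12*r + 2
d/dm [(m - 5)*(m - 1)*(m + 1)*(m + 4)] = 4*m^3 - 3*m^2 - 42*m + 1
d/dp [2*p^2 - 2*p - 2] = 4*p - 2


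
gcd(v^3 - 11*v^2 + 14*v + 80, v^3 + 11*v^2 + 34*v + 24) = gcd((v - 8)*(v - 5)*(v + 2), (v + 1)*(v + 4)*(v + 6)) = 1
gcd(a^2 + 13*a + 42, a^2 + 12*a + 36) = a + 6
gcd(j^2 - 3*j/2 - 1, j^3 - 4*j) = j - 2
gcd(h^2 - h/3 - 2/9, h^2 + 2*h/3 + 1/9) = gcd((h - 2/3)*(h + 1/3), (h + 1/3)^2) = h + 1/3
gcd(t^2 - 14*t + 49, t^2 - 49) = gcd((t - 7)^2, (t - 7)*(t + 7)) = t - 7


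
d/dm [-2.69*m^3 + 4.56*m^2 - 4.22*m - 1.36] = -8.07*m^2 + 9.12*m - 4.22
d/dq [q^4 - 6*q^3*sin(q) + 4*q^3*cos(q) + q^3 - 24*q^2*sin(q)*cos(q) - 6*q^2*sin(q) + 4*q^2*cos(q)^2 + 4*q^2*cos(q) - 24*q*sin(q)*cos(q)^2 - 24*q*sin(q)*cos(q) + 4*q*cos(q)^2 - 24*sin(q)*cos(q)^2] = -4*q^3*sin(q) - 6*q^3*cos(q) + 4*q^3 - 22*q^2*sin(q) - 4*q^2*sin(2*q) + 6*q^2*cos(q) - 24*q^2*cos(2*q) + 3*q^2 - 12*q*sin(q) - 28*q*sin(2*q) + 2*q*cos(q) - 20*q*cos(2*q) - 18*q*cos(3*q) + 4*q + 18*sin(q) - 12*sin(2*q) - 6*sin(3*q) - 24*sqrt(2)*sin(q + pi/4) + 18*cos(q) + 2*cos(2*q) - 18*cos(3*q) + 2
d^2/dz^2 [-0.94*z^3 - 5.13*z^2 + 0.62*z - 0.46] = -5.64*z - 10.26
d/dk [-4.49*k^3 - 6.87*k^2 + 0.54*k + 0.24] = -13.47*k^2 - 13.74*k + 0.54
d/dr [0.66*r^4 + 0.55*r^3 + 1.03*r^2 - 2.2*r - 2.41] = 2.64*r^3 + 1.65*r^2 + 2.06*r - 2.2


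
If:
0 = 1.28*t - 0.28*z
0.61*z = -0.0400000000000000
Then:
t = -0.01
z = -0.07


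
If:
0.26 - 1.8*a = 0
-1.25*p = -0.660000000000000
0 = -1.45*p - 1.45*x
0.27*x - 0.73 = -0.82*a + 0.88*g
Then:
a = 0.14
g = -0.86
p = 0.53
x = -0.53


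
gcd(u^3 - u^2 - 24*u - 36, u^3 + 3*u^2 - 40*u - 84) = u^2 - 4*u - 12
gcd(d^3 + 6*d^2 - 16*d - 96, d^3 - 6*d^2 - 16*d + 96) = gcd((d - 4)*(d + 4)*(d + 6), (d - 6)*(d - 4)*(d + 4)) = d^2 - 16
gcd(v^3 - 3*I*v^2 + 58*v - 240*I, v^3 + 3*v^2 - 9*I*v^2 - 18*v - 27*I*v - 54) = v - 6*I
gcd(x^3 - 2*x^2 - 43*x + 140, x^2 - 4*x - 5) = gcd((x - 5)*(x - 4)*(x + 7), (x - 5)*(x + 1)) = x - 5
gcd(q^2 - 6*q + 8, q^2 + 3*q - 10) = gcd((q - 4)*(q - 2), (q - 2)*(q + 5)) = q - 2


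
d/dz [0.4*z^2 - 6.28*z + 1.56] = 0.8*z - 6.28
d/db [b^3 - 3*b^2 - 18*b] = 3*b^2 - 6*b - 18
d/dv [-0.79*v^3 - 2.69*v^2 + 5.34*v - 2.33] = -2.37*v^2 - 5.38*v + 5.34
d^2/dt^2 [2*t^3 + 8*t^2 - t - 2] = 12*t + 16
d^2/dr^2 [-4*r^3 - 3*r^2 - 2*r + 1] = -24*r - 6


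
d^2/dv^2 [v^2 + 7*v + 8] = 2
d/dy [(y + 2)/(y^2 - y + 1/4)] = 4*(-2*y - 9)/(8*y^3 - 12*y^2 + 6*y - 1)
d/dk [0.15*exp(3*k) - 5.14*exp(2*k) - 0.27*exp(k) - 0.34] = (0.45*exp(2*k) - 10.28*exp(k) - 0.27)*exp(k)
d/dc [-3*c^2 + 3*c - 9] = 3 - 6*c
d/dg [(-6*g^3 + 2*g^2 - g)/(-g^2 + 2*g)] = 3*(2*g^2 - 8*g + 1)/(g^2 - 4*g + 4)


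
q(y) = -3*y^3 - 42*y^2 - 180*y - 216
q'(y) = -9*y^2 - 84*y - 180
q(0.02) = -219.62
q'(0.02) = -181.68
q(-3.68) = 27.13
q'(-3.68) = 7.24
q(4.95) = -2499.97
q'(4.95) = -816.32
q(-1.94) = -2.97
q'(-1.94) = -50.91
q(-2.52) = 18.89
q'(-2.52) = -25.47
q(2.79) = -1110.29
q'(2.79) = -484.42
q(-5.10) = 7.53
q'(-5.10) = 14.31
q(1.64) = -637.40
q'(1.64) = -341.97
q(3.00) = -1215.00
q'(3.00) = -513.00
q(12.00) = -13608.00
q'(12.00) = -2484.00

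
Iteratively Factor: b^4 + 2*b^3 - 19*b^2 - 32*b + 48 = (b - 4)*(b^3 + 6*b^2 + 5*b - 12) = (b - 4)*(b + 3)*(b^2 + 3*b - 4) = (b - 4)*(b - 1)*(b + 3)*(b + 4)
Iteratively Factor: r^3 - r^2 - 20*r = (r)*(r^2 - r - 20) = r*(r - 5)*(r + 4)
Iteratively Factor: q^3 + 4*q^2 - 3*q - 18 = (q + 3)*(q^2 + q - 6) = (q - 2)*(q + 3)*(q + 3)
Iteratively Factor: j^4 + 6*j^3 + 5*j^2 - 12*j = (j)*(j^3 + 6*j^2 + 5*j - 12) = j*(j + 4)*(j^2 + 2*j - 3) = j*(j - 1)*(j + 4)*(j + 3)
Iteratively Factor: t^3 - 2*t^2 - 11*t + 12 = (t - 4)*(t^2 + 2*t - 3) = (t - 4)*(t - 1)*(t + 3)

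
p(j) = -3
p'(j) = 0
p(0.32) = -3.00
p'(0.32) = 0.00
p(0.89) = -3.00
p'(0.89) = 0.00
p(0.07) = -3.00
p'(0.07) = 0.00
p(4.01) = -3.00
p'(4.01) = 0.00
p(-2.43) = -3.00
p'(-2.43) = 0.00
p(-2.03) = -3.00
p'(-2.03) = 0.00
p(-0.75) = -3.00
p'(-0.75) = 0.00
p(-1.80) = -3.00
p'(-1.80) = 0.00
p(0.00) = -3.00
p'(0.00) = 0.00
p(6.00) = -3.00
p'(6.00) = 0.00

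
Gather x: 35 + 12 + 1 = 48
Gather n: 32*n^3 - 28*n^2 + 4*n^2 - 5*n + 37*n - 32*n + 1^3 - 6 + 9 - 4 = 32*n^3 - 24*n^2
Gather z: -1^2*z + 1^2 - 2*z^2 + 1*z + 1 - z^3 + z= -z^3 - 2*z^2 + z + 2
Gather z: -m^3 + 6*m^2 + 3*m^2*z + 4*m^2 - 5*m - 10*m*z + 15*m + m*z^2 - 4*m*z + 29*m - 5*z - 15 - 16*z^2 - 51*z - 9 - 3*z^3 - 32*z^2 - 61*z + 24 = -m^3 + 10*m^2 + 39*m - 3*z^3 + z^2*(m - 48) + z*(3*m^2 - 14*m - 117)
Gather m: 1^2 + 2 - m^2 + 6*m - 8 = -m^2 + 6*m - 5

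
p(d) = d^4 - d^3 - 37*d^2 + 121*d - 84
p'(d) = 4*d^3 - 3*d^2 - 74*d + 121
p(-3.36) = -742.89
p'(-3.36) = 184.04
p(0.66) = -20.35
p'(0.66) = 72.00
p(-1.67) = -376.82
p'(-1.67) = 217.58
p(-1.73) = -389.93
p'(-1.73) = 219.33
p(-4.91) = -870.54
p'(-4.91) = -61.47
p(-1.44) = -327.68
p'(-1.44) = 209.40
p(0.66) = -20.35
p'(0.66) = 72.00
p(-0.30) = -123.59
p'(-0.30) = 142.82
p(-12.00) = 15600.00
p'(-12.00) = -6335.00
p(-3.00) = -672.00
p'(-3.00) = 208.00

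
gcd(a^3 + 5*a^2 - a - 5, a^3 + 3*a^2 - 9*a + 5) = a^2 + 4*a - 5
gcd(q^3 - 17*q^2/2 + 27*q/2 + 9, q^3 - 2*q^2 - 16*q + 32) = 1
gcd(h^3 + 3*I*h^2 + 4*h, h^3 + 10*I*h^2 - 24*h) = h^2 + 4*I*h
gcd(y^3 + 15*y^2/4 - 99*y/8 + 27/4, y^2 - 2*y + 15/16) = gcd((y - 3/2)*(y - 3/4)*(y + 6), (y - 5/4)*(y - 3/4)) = y - 3/4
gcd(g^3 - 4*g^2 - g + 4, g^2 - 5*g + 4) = g^2 - 5*g + 4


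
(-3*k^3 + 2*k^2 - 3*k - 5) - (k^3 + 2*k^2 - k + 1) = -4*k^3 - 2*k - 6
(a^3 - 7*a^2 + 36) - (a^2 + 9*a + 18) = a^3 - 8*a^2 - 9*a + 18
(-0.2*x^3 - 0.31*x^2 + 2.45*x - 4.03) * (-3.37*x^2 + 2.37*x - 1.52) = 0.674*x^5 + 0.5707*x^4 - 8.6872*x^3 + 19.8588*x^2 - 13.2751*x + 6.1256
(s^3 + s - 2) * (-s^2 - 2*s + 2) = -s^5 - 2*s^4 + s^3 + 6*s - 4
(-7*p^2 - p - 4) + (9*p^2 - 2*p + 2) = 2*p^2 - 3*p - 2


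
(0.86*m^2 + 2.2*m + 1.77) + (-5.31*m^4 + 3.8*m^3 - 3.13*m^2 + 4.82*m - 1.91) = -5.31*m^4 + 3.8*m^3 - 2.27*m^2 + 7.02*m - 0.14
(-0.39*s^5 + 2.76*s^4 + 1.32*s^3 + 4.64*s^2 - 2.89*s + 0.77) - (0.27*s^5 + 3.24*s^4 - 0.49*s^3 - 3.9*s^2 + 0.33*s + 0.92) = -0.66*s^5 - 0.48*s^4 + 1.81*s^3 + 8.54*s^2 - 3.22*s - 0.15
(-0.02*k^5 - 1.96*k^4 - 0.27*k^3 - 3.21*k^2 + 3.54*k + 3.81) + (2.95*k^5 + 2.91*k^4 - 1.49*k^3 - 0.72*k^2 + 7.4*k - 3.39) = 2.93*k^5 + 0.95*k^4 - 1.76*k^3 - 3.93*k^2 + 10.94*k + 0.42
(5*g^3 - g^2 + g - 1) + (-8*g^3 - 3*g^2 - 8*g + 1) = -3*g^3 - 4*g^2 - 7*g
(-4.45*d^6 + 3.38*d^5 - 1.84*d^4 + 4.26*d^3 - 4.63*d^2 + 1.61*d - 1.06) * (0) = 0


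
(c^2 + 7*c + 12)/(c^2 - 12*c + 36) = (c^2 + 7*c + 12)/(c^2 - 12*c + 36)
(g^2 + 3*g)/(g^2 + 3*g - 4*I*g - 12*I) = g/(g - 4*I)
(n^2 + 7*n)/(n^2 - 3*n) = (n + 7)/(n - 3)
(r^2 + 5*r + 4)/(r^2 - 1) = (r + 4)/(r - 1)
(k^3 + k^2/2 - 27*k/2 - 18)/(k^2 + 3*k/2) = k - 1 - 12/k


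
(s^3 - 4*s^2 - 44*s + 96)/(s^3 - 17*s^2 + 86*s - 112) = (s + 6)/(s - 7)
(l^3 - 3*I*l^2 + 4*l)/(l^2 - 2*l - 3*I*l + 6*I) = l*(l^2 - 3*I*l + 4)/(l^2 - 2*l - 3*I*l + 6*I)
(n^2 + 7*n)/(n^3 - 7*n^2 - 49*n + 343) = n/(n^2 - 14*n + 49)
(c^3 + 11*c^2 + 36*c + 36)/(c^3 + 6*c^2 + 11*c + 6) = (c + 6)/(c + 1)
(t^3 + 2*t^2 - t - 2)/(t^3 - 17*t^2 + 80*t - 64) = (t^2 + 3*t + 2)/(t^2 - 16*t + 64)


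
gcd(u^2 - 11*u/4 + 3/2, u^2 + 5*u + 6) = 1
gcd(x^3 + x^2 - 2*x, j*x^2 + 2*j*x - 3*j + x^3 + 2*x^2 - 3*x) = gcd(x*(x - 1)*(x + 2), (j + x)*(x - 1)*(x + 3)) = x - 1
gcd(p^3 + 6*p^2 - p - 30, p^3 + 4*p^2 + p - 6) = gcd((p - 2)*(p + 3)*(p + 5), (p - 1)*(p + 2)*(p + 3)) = p + 3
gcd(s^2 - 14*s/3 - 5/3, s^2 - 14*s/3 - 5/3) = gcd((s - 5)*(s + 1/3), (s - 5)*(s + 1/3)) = s^2 - 14*s/3 - 5/3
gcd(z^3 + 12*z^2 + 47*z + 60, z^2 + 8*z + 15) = z^2 + 8*z + 15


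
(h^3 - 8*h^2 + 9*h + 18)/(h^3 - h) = (h^2 - 9*h + 18)/(h*(h - 1))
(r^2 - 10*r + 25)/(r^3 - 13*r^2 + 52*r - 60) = (r - 5)/(r^2 - 8*r + 12)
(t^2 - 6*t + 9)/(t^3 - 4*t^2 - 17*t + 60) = (t - 3)/(t^2 - t - 20)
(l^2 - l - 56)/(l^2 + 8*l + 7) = (l - 8)/(l + 1)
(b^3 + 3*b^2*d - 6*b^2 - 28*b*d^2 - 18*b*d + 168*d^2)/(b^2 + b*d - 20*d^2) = (b^2 + 7*b*d - 6*b - 42*d)/(b + 5*d)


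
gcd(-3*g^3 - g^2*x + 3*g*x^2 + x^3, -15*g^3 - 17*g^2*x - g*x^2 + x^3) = 3*g^2 + 4*g*x + x^2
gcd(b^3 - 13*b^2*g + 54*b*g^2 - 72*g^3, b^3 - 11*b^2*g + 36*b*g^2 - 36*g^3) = b^2 - 9*b*g + 18*g^2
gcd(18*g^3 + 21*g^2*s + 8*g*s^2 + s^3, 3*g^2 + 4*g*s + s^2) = 3*g + s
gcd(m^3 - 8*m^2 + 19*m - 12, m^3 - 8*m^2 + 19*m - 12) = m^3 - 8*m^2 + 19*m - 12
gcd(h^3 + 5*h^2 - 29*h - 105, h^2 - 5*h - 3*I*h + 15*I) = h - 5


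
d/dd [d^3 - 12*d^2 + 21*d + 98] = 3*d^2 - 24*d + 21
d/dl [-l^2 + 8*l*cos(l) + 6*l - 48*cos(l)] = -8*l*sin(l) - 2*l + 48*sin(l) + 8*cos(l) + 6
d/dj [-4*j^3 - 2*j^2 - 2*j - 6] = -12*j^2 - 4*j - 2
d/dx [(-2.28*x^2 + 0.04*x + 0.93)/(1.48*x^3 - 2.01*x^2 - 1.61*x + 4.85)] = (3.3744*x^4 - 0.118399999999999*x^3 - 0.378*x^2 - 18.3774*x + 1.6913)/(2.1904*x^6 - 5.9496*x^5 - 0.725500000000001*x^4 + 20.8282*x^3 - 16.9049*x^2 - 15.617*x + 23.5225)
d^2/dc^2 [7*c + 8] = 0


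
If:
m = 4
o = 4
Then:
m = 4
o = 4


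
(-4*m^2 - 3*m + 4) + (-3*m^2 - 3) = -7*m^2 - 3*m + 1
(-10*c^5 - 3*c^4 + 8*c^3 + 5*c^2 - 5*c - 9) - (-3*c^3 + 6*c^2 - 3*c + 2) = -10*c^5 - 3*c^4 + 11*c^3 - c^2 - 2*c - 11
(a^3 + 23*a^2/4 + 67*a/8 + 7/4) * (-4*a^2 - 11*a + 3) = -4*a^5 - 34*a^4 - 375*a^3/4 - 655*a^2/8 + 47*a/8 + 21/4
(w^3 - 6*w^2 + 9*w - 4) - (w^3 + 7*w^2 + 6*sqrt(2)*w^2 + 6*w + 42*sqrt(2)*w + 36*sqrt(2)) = -13*w^2 - 6*sqrt(2)*w^2 - 42*sqrt(2)*w + 3*w - 36*sqrt(2) - 4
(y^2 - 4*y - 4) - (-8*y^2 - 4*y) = 9*y^2 - 4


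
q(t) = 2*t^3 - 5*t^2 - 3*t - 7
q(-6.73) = -822.92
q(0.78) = -11.43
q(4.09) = 33.93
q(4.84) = 88.11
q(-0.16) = -6.66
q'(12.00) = 741.00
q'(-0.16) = -1.25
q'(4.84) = 89.15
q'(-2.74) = 69.45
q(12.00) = 2693.00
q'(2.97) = 20.23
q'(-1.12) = 15.73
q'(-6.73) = 336.06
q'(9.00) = 393.00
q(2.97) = -7.62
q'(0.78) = -7.15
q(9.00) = 1019.00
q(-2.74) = -77.46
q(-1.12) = -12.72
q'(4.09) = 56.47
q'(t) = 6*t^2 - 10*t - 3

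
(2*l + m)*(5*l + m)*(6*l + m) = 60*l^3 + 52*l^2*m + 13*l*m^2 + m^3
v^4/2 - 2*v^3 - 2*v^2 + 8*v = v*(v/2 + 1)*(v - 4)*(v - 2)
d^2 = d^2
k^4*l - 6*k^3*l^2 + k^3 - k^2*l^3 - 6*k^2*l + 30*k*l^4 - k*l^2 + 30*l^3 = (k - 5*l)*(k - 3*l)*(k + 2*l)*(k*l + 1)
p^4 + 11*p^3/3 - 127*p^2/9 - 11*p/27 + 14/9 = (p - 7/3)*(p - 1/3)*(p + 1/3)*(p + 6)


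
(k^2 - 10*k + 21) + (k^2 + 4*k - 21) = 2*k^2 - 6*k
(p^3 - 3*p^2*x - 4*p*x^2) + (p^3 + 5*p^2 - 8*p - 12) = 2*p^3 - 3*p^2*x + 5*p^2 - 4*p*x^2 - 8*p - 12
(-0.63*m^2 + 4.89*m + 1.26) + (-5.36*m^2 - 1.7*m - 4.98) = -5.99*m^2 + 3.19*m - 3.72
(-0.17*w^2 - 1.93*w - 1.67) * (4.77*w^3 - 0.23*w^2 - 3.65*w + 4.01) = -0.8109*w^5 - 9.167*w^4 - 6.9015*w^3 + 6.7469*w^2 - 1.6438*w - 6.6967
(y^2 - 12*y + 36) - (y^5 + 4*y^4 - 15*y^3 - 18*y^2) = -y^5 - 4*y^4 + 15*y^3 + 19*y^2 - 12*y + 36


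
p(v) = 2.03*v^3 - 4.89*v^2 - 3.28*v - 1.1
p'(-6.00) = 274.64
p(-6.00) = -595.94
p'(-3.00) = 80.87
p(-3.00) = -90.08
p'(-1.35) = 21.02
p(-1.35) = -10.58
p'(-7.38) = 400.58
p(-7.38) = -1059.18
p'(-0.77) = 7.86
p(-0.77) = -2.40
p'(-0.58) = 4.44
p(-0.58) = -1.24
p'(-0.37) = 1.17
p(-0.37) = -0.66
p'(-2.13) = 45.18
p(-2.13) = -35.92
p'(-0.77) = 7.86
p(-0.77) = -2.40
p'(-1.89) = 36.96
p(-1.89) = -26.07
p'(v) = 6.09*v^2 - 9.78*v - 3.28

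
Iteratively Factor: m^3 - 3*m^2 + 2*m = (m - 2)*(m^2 - m) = m*(m - 2)*(m - 1)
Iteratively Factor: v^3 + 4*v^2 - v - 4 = (v + 1)*(v^2 + 3*v - 4) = (v + 1)*(v + 4)*(v - 1)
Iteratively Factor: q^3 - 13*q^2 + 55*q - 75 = (q - 5)*(q^2 - 8*q + 15) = (q - 5)^2*(q - 3)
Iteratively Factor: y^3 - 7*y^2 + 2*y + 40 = (y + 2)*(y^2 - 9*y + 20) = (y - 4)*(y + 2)*(y - 5)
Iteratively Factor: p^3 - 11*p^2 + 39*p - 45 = (p - 5)*(p^2 - 6*p + 9) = (p - 5)*(p - 3)*(p - 3)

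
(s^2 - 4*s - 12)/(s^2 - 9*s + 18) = (s + 2)/(s - 3)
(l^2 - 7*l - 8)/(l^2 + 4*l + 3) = (l - 8)/(l + 3)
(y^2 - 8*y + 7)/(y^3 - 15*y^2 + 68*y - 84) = (y - 1)/(y^2 - 8*y + 12)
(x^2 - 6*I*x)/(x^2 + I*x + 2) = x*(x - 6*I)/(x^2 + I*x + 2)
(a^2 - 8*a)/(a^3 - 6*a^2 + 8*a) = (a - 8)/(a^2 - 6*a + 8)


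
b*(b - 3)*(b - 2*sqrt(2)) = b^3 - 3*b^2 - 2*sqrt(2)*b^2 + 6*sqrt(2)*b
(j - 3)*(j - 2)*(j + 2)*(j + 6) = j^4 + 3*j^3 - 22*j^2 - 12*j + 72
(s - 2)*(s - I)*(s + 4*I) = s^3 - 2*s^2 + 3*I*s^2 + 4*s - 6*I*s - 8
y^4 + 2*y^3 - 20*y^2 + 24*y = y*(y - 2)^2*(y + 6)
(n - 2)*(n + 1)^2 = n^3 - 3*n - 2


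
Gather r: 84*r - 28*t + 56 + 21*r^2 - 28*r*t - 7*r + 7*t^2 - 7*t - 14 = 21*r^2 + r*(77 - 28*t) + 7*t^2 - 35*t + 42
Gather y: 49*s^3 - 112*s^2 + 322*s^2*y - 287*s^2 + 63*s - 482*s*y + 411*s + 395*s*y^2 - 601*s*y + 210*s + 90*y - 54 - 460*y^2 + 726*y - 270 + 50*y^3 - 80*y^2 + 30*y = 49*s^3 - 399*s^2 + 684*s + 50*y^3 + y^2*(395*s - 540) + y*(322*s^2 - 1083*s + 846) - 324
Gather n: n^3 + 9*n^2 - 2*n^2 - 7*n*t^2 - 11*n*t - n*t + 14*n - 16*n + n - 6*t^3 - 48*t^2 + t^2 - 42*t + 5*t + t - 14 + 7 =n^3 + 7*n^2 + n*(-7*t^2 - 12*t - 1) - 6*t^3 - 47*t^2 - 36*t - 7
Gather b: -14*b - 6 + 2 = -14*b - 4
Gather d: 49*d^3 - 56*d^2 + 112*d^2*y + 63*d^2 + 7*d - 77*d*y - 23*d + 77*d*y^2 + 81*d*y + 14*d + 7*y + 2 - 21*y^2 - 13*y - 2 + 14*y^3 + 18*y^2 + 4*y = 49*d^3 + d^2*(112*y + 7) + d*(77*y^2 + 4*y - 2) + 14*y^3 - 3*y^2 - 2*y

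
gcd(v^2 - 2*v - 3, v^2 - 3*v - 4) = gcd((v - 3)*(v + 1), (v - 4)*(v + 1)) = v + 1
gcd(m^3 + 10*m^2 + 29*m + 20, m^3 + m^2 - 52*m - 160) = m^2 + 9*m + 20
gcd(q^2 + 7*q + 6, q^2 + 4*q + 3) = q + 1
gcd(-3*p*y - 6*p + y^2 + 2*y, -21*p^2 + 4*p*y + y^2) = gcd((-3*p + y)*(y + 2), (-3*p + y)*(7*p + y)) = -3*p + y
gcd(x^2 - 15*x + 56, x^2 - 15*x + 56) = x^2 - 15*x + 56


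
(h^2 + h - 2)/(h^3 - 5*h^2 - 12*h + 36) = (h^2 + h - 2)/(h^3 - 5*h^2 - 12*h + 36)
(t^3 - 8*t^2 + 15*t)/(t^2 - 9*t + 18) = t*(t - 5)/(t - 6)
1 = 1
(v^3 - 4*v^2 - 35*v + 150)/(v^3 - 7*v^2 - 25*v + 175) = (v^2 + v - 30)/(v^2 - 2*v - 35)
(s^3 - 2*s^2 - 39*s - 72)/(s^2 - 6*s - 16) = (s^2 + 6*s + 9)/(s + 2)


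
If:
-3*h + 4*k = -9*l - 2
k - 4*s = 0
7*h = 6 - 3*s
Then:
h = 6/7 - 3*s/7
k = 4*s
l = 4/63 - 121*s/63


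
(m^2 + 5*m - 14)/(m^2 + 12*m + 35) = (m - 2)/(m + 5)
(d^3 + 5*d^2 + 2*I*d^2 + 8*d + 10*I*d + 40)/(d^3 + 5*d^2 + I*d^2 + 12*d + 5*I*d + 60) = (d - 2*I)/(d - 3*I)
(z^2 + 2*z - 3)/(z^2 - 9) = (z - 1)/(z - 3)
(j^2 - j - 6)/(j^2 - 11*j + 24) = (j + 2)/(j - 8)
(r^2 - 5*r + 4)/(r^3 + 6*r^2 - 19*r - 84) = (r - 1)/(r^2 + 10*r + 21)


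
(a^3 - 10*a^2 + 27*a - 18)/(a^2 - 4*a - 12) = (a^2 - 4*a + 3)/(a + 2)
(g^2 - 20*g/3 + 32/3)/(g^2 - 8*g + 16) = (g - 8/3)/(g - 4)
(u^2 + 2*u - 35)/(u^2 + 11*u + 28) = (u - 5)/(u + 4)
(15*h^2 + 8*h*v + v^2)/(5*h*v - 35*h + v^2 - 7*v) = (3*h + v)/(v - 7)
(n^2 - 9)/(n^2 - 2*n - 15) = (n - 3)/(n - 5)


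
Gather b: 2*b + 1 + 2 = 2*b + 3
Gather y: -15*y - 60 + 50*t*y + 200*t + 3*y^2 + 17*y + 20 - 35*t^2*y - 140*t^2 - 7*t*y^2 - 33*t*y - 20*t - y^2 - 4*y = -140*t^2 + 180*t + y^2*(2 - 7*t) + y*(-35*t^2 + 17*t - 2) - 40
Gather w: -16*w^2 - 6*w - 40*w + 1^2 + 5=-16*w^2 - 46*w + 6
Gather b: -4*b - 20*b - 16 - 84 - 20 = -24*b - 120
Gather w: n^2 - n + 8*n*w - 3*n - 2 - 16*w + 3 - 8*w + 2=n^2 - 4*n + w*(8*n - 24) + 3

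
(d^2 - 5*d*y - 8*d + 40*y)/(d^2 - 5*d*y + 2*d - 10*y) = (d - 8)/(d + 2)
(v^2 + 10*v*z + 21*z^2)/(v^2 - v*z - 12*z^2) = (-v - 7*z)/(-v + 4*z)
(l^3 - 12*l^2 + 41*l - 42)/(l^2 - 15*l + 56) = (l^2 - 5*l + 6)/(l - 8)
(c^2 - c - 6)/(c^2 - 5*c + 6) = (c + 2)/(c - 2)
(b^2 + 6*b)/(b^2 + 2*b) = (b + 6)/(b + 2)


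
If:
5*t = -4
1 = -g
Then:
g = -1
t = -4/5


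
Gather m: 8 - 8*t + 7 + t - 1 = 14 - 7*t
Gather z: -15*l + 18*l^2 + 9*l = 18*l^2 - 6*l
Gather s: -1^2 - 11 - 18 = -30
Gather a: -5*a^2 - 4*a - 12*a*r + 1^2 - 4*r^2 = -5*a^2 + a*(-12*r - 4) - 4*r^2 + 1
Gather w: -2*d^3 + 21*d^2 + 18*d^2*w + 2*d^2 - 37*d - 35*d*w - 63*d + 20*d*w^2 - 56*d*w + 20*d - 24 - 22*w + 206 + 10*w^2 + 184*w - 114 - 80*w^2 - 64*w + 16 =-2*d^3 + 23*d^2 - 80*d + w^2*(20*d - 70) + w*(18*d^2 - 91*d + 98) + 84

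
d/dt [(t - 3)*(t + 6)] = 2*t + 3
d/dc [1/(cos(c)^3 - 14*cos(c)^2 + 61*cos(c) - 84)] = (3*cos(c)^2 - 28*cos(c) + 61)*sin(c)/(cos(c)^3 - 14*cos(c)^2 + 61*cos(c) - 84)^2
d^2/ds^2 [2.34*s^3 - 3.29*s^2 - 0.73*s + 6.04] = 14.04*s - 6.58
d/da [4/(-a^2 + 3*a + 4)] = 4*(2*a - 3)/(-a^2 + 3*a + 4)^2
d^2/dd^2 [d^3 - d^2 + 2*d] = 6*d - 2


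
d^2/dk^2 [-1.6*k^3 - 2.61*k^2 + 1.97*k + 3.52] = -9.6*k - 5.22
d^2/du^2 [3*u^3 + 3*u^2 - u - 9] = 18*u + 6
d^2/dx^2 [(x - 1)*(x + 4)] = 2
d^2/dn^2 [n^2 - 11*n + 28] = 2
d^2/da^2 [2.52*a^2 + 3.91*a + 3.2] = 5.04000000000000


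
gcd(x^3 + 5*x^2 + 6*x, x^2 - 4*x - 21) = x + 3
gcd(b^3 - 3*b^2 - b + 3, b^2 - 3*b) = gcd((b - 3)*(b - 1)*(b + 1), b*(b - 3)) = b - 3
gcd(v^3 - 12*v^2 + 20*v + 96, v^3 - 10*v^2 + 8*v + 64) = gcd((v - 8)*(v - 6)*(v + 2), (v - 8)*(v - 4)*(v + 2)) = v^2 - 6*v - 16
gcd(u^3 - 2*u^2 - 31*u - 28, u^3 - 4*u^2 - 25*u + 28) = u^2 - 3*u - 28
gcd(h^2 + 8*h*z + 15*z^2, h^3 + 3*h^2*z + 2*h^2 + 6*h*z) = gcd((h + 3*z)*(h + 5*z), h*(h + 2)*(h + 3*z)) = h + 3*z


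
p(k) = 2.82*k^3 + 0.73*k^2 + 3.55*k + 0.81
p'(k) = 8.46*k^2 + 1.46*k + 3.55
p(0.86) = 6.20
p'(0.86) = 11.06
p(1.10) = 9.35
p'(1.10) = 15.39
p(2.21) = 42.66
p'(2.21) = 48.10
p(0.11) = 1.21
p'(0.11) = 3.81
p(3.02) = 95.86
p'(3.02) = 85.12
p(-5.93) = -582.62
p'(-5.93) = 292.39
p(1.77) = 25.02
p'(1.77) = 32.64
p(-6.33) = -707.67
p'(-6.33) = 333.29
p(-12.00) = -4809.63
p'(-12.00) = 1204.27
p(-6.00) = -603.33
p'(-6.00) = 299.35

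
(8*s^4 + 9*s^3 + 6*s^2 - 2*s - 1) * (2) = 16*s^4 + 18*s^3 + 12*s^2 - 4*s - 2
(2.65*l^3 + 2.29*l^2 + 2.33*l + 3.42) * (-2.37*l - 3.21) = -6.2805*l^4 - 13.9338*l^3 - 12.873*l^2 - 15.5847*l - 10.9782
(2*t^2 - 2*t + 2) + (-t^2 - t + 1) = t^2 - 3*t + 3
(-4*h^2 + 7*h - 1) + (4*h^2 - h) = 6*h - 1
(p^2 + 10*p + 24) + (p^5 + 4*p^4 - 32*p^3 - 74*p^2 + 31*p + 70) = p^5 + 4*p^4 - 32*p^3 - 73*p^2 + 41*p + 94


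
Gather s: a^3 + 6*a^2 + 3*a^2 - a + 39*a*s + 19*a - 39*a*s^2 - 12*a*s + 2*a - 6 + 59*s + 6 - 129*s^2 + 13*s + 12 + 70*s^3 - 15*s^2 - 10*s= a^3 + 9*a^2 + 20*a + 70*s^3 + s^2*(-39*a - 144) + s*(27*a + 62) + 12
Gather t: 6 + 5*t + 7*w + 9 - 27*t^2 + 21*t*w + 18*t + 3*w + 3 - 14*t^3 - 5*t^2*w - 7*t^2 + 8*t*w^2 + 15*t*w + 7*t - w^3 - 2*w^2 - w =-14*t^3 + t^2*(-5*w - 34) + t*(8*w^2 + 36*w + 30) - w^3 - 2*w^2 + 9*w + 18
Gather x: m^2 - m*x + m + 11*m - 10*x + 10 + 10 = m^2 + 12*m + x*(-m - 10) + 20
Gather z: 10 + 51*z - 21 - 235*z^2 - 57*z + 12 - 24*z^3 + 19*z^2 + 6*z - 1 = -24*z^3 - 216*z^2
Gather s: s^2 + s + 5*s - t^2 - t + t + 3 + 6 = s^2 + 6*s - t^2 + 9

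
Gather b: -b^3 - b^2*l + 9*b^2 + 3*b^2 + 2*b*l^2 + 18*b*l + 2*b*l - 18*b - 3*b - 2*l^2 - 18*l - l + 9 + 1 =-b^3 + b^2*(12 - l) + b*(2*l^2 + 20*l - 21) - 2*l^2 - 19*l + 10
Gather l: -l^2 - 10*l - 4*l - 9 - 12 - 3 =-l^2 - 14*l - 24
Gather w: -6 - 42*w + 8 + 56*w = 14*w + 2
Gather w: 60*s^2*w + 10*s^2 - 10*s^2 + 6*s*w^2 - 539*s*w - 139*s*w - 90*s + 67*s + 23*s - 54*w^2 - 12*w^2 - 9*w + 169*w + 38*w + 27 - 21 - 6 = w^2*(6*s - 66) + w*(60*s^2 - 678*s + 198)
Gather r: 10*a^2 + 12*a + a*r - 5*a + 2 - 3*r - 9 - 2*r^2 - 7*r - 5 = 10*a^2 + 7*a - 2*r^2 + r*(a - 10) - 12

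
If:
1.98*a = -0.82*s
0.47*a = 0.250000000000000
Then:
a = 0.53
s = -1.28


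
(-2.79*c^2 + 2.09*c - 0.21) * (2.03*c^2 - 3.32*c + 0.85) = -5.6637*c^4 + 13.5055*c^3 - 9.7366*c^2 + 2.4737*c - 0.1785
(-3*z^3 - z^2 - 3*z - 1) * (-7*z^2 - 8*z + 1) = 21*z^5 + 31*z^4 + 26*z^3 + 30*z^2 + 5*z - 1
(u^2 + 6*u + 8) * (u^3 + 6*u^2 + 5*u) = u^5 + 12*u^4 + 49*u^3 + 78*u^2 + 40*u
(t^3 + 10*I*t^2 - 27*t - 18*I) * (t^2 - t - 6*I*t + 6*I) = t^5 - t^4 + 4*I*t^4 + 33*t^3 - 4*I*t^3 - 33*t^2 + 144*I*t^2 - 108*t - 144*I*t + 108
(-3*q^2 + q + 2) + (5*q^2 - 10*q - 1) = 2*q^2 - 9*q + 1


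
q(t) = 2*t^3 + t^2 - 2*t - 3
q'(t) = 6*t^2 + 2*t - 2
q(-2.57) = -25.20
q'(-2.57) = 32.49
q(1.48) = 2.71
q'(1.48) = 14.10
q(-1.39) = -3.66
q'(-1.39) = 6.81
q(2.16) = 17.50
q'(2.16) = 30.31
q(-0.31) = -2.34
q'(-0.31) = -2.04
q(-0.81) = -1.79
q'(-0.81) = 0.32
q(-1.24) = -2.80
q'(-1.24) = 4.75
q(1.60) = 4.55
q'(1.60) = 16.56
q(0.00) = -3.00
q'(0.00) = -2.00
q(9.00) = 1518.00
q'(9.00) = 502.00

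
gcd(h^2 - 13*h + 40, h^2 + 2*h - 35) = h - 5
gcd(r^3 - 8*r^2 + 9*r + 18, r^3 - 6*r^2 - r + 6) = r^2 - 5*r - 6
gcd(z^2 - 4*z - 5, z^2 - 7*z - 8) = z + 1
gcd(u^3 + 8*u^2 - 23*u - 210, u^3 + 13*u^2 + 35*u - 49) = u + 7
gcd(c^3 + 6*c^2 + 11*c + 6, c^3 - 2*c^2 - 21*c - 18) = c^2 + 4*c + 3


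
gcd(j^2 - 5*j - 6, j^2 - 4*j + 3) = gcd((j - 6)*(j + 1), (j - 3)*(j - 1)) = 1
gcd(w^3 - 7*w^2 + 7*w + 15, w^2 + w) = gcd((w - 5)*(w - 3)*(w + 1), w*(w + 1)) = w + 1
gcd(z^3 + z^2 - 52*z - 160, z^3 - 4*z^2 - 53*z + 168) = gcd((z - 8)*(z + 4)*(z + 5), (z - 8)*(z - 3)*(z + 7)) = z - 8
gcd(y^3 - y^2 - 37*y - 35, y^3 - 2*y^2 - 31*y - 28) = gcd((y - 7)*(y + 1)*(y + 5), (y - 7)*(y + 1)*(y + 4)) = y^2 - 6*y - 7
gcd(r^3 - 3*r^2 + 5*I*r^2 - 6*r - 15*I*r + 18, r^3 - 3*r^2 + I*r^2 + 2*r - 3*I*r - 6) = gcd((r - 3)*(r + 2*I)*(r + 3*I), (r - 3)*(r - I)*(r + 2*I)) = r^2 + r*(-3 + 2*I) - 6*I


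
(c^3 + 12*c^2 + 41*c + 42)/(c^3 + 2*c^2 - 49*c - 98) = (c + 3)/(c - 7)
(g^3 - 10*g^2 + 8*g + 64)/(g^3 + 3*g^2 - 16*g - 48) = (g^2 - 6*g - 16)/(g^2 + 7*g + 12)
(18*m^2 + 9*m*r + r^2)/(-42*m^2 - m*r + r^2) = (3*m + r)/(-7*m + r)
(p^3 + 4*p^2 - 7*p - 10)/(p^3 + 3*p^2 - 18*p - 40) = (p^2 - p - 2)/(p^2 - 2*p - 8)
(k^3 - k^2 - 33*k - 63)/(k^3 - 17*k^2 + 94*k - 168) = (k^2 + 6*k + 9)/(k^2 - 10*k + 24)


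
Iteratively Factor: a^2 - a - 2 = (a - 2)*(a + 1)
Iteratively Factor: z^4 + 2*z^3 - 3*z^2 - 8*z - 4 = (z + 2)*(z^3 - 3*z - 2) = (z + 1)*(z + 2)*(z^2 - z - 2) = (z - 2)*(z + 1)*(z + 2)*(z + 1)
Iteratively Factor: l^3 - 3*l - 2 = (l - 2)*(l^2 + 2*l + 1) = (l - 2)*(l + 1)*(l + 1)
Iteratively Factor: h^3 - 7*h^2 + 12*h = (h)*(h^2 - 7*h + 12) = h*(h - 3)*(h - 4)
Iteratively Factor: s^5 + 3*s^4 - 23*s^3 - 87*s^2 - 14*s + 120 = (s + 2)*(s^4 + s^3 - 25*s^2 - 37*s + 60) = (s - 5)*(s + 2)*(s^3 + 6*s^2 + 5*s - 12) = (s - 5)*(s + 2)*(s + 3)*(s^2 + 3*s - 4) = (s - 5)*(s + 2)*(s + 3)*(s + 4)*(s - 1)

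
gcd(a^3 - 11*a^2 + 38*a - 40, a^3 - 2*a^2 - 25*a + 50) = a^2 - 7*a + 10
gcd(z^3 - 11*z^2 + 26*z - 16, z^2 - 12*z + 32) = z - 8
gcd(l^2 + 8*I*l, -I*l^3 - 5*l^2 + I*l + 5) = 1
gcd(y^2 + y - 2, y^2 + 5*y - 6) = y - 1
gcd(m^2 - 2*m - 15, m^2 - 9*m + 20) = m - 5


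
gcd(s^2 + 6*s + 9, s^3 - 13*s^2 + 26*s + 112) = 1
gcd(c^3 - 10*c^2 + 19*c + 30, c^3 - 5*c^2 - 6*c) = c^2 - 5*c - 6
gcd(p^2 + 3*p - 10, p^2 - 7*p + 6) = 1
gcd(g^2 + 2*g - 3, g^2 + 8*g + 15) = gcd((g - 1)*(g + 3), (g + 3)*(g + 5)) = g + 3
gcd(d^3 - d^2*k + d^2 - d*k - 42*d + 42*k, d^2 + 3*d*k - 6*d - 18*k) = d - 6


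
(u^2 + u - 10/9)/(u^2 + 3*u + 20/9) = (3*u - 2)/(3*u + 4)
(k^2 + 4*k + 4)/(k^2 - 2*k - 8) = (k + 2)/(k - 4)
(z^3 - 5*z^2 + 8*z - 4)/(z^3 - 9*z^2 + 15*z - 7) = (z^2 - 4*z + 4)/(z^2 - 8*z + 7)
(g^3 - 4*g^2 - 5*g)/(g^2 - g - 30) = g*(-g^2 + 4*g + 5)/(-g^2 + g + 30)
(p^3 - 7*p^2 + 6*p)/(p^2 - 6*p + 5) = p*(p - 6)/(p - 5)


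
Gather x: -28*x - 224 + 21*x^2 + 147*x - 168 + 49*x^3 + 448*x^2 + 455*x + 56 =49*x^3 + 469*x^2 + 574*x - 336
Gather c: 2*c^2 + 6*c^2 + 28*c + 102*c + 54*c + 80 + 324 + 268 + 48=8*c^2 + 184*c + 720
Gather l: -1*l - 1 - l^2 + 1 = -l^2 - l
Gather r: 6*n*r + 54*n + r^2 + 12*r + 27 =54*n + r^2 + r*(6*n + 12) + 27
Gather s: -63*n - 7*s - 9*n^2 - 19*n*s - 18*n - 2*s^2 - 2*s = -9*n^2 - 81*n - 2*s^2 + s*(-19*n - 9)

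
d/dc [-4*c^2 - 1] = -8*c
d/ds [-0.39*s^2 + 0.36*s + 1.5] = 0.36 - 0.78*s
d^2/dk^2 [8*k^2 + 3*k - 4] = 16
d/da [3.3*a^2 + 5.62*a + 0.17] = 6.6*a + 5.62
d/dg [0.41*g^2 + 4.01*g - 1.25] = 0.82*g + 4.01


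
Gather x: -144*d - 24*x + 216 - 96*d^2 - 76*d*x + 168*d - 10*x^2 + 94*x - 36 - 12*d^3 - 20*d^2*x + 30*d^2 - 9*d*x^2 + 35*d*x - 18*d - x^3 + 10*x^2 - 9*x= -12*d^3 - 66*d^2 - 9*d*x^2 + 6*d - x^3 + x*(-20*d^2 - 41*d + 61) + 180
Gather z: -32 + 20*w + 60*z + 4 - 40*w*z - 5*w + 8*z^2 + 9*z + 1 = 15*w + 8*z^2 + z*(69 - 40*w) - 27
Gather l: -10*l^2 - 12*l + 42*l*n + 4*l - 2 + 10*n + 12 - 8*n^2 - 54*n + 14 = -10*l^2 + l*(42*n - 8) - 8*n^2 - 44*n + 24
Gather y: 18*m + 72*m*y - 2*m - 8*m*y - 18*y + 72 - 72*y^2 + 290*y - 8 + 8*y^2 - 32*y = 16*m - 64*y^2 + y*(64*m + 240) + 64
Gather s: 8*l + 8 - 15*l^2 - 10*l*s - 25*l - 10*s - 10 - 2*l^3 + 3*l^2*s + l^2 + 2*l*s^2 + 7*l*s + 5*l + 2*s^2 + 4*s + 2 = -2*l^3 - 14*l^2 - 12*l + s^2*(2*l + 2) + s*(3*l^2 - 3*l - 6)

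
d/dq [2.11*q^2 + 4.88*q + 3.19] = 4.22*q + 4.88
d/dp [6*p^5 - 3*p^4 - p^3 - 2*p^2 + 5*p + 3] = 30*p^4 - 12*p^3 - 3*p^2 - 4*p + 5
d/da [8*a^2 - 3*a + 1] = 16*a - 3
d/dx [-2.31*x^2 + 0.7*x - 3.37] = 0.7 - 4.62*x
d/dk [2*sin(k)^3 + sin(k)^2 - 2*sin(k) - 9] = 2*(3*sin(k)^2 + sin(k) - 1)*cos(k)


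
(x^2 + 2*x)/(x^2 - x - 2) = x*(x + 2)/(x^2 - x - 2)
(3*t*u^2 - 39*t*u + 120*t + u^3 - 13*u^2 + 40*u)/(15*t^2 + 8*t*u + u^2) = (u^2 - 13*u + 40)/(5*t + u)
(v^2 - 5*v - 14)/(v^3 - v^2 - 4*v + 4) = (v - 7)/(v^2 - 3*v + 2)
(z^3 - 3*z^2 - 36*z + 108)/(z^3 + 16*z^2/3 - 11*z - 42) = 3*(z - 6)/(3*z + 7)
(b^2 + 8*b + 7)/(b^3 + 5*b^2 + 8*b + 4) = (b + 7)/(b^2 + 4*b + 4)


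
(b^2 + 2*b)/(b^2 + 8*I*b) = (b + 2)/(b + 8*I)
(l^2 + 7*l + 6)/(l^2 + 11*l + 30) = (l + 1)/(l + 5)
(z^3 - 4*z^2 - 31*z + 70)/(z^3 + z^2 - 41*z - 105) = (z - 2)/(z + 3)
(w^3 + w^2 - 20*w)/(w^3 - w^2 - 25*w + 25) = w*(w - 4)/(w^2 - 6*w + 5)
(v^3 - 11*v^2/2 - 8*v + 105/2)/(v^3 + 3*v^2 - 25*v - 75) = (v - 7/2)/(v + 5)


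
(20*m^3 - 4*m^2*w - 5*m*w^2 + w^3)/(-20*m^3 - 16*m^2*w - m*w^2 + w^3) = (-2*m + w)/(2*m + w)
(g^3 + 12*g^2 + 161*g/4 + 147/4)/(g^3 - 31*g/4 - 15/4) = (4*g^3 + 48*g^2 + 161*g + 147)/(4*g^3 - 31*g - 15)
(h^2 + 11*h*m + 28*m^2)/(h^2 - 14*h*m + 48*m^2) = (h^2 + 11*h*m + 28*m^2)/(h^2 - 14*h*m + 48*m^2)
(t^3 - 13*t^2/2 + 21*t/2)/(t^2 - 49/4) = 2*t*(t - 3)/(2*t + 7)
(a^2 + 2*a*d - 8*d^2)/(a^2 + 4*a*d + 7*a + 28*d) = (a - 2*d)/(a + 7)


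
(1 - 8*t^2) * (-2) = 16*t^2 - 2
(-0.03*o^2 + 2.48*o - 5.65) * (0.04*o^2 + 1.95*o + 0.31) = -0.0012*o^4 + 0.0407*o^3 + 4.6007*o^2 - 10.2487*o - 1.7515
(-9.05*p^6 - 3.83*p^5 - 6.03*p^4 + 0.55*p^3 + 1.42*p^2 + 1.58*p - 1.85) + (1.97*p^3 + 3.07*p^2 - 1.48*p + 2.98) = -9.05*p^6 - 3.83*p^5 - 6.03*p^4 + 2.52*p^3 + 4.49*p^2 + 0.1*p + 1.13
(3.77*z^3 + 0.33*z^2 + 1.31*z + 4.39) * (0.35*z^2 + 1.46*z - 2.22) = 1.3195*z^5 + 5.6197*z^4 - 7.4291*z^3 + 2.7165*z^2 + 3.5012*z - 9.7458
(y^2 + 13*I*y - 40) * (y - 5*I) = y^3 + 8*I*y^2 + 25*y + 200*I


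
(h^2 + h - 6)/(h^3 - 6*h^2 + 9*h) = (h^2 + h - 6)/(h*(h^2 - 6*h + 9))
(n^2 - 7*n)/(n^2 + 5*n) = (n - 7)/(n + 5)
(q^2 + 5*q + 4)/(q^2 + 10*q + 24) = (q + 1)/(q + 6)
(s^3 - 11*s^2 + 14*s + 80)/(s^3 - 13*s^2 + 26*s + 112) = (s - 5)/(s - 7)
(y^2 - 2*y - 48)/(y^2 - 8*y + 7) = (y^2 - 2*y - 48)/(y^2 - 8*y + 7)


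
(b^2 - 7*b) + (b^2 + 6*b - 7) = 2*b^2 - b - 7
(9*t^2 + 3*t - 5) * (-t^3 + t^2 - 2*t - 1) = -9*t^5 + 6*t^4 - 10*t^3 - 20*t^2 + 7*t + 5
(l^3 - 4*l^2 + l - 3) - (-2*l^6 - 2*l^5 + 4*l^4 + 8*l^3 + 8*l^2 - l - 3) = 2*l^6 + 2*l^5 - 4*l^4 - 7*l^3 - 12*l^2 + 2*l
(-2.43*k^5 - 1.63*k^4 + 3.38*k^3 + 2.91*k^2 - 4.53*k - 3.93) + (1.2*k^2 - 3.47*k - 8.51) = -2.43*k^5 - 1.63*k^4 + 3.38*k^3 + 4.11*k^2 - 8.0*k - 12.44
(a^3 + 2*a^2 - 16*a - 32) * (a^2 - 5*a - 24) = a^5 - 3*a^4 - 50*a^3 + 544*a + 768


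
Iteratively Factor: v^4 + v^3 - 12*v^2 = (v)*(v^3 + v^2 - 12*v) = v^2*(v^2 + v - 12) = v^2*(v - 3)*(v + 4)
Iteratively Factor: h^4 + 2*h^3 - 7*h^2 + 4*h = (h - 1)*(h^3 + 3*h^2 - 4*h) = (h - 1)*(h + 4)*(h^2 - h) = (h - 1)^2*(h + 4)*(h)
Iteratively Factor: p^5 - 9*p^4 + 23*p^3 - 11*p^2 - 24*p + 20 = (p - 5)*(p^4 - 4*p^3 + 3*p^2 + 4*p - 4) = (p - 5)*(p - 2)*(p^3 - 2*p^2 - p + 2) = (p - 5)*(p - 2)*(p - 1)*(p^2 - p - 2) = (p - 5)*(p - 2)^2*(p - 1)*(p + 1)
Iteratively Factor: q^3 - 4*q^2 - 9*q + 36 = (q - 3)*(q^2 - q - 12) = (q - 3)*(q + 3)*(q - 4)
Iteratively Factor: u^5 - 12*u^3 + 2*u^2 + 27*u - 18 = (u - 1)*(u^4 + u^3 - 11*u^2 - 9*u + 18) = (u - 3)*(u - 1)*(u^3 + 4*u^2 + u - 6) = (u - 3)*(u - 1)*(u + 3)*(u^2 + u - 2) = (u - 3)*(u - 1)*(u + 2)*(u + 3)*(u - 1)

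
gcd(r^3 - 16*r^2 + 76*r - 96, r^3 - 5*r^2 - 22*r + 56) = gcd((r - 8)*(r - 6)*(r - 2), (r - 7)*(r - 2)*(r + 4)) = r - 2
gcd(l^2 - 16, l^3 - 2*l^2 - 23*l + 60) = l - 4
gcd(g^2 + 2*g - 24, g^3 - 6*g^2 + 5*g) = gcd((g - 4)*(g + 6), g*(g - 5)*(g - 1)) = 1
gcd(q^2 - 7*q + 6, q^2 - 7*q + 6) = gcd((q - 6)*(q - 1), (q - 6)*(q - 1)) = q^2 - 7*q + 6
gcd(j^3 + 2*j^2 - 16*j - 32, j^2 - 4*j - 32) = j + 4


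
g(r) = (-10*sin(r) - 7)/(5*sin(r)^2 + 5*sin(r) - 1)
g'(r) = (-10*sin(r)*cos(r) - 5*cos(r))*(-10*sin(r) - 7)/(5*sin(r)^2 + 5*sin(r) - 1)^2 - 10*cos(r)/(5*sin(r)^2 + 5*sin(r) - 1) = 5*(10*sin(r)^2 + 14*sin(r) + 9)*cos(r)/(5*sin(r)^2 + 5*sin(r) - 1)^2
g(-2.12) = -0.94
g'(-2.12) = -4.27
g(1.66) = -1.90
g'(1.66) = -0.18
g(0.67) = -3.28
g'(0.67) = 5.19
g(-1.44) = -2.80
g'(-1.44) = 2.97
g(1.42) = -1.91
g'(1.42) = 0.31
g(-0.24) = 2.43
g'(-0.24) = 8.34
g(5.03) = -2.02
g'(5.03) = 4.82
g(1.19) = -2.05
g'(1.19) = 0.90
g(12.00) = 0.73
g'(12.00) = 3.66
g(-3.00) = 3.48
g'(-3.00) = -13.86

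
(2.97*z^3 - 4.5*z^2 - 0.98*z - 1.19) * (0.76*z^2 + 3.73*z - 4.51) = 2.2572*z^5 + 7.6581*z^4 - 30.9245*z^3 + 15.7352*z^2 - 0.0189000000000004*z + 5.3669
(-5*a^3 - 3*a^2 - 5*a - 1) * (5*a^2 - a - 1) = -25*a^5 - 10*a^4 - 17*a^3 + 3*a^2 + 6*a + 1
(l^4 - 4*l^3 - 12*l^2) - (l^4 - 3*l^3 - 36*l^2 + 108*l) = -l^3 + 24*l^2 - 108*l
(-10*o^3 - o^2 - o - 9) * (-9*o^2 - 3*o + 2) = 90*o^5 + 39*o^4 - 8*o^3 + 82*o^2 + 25*o - 18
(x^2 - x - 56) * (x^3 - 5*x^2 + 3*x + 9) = x^5 - 6*x^4 - 48*x^3 + 286*x^2 - 177*x - 504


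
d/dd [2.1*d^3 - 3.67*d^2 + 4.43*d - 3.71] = 6.3*d^2 - 7.34*d + 4.43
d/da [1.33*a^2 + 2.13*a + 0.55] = 2.66*a + 2.13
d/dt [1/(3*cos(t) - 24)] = sin(t)/(3*(cos(t) - 8)^2)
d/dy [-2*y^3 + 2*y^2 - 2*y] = -6*y^2 + 4*y - 2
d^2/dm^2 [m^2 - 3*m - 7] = 2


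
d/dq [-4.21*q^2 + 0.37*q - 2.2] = 0.37 - 8.42*q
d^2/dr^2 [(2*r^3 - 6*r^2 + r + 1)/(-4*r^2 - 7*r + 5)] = 4*(-161*r^3 + 261*r^2 - 147*r + 23)/(64*r^6 + 336*r^5 + 348*r^4 - 497*r^3 - 435*r^2 + 525*r - 125)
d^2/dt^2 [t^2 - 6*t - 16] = 2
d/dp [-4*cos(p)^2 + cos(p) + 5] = (8*cos(p) - 1)*sin(p)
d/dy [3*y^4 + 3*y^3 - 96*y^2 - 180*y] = 12*y^3 + 9*y^2 - 192*y - 180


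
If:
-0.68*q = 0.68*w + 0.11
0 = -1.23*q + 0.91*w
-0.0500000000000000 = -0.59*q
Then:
No Solution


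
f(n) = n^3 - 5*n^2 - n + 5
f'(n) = 3*n^2 - 10*n - 1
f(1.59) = -5.21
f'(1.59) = -9.32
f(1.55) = -4.84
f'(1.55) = -9.29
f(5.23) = 6.06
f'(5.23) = 28.76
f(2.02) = -9.18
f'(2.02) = -8.96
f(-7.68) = -735.22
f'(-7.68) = 252.75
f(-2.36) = -33.63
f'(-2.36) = 39.31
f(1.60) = -5.30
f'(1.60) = -9.32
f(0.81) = 1.44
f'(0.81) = -7.13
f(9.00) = 320.00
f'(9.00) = 152.00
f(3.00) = -16.00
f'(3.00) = -4.00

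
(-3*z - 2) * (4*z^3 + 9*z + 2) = -12*z^4 - 8*z^3 - 27*z^2 - 24*z - 4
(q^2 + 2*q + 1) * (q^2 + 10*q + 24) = q^4 + 12*q^3 + 45*q^2 + 58*q + 24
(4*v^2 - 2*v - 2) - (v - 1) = 4*v^2 - 3*v - 1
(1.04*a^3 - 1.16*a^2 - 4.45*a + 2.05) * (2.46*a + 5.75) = 2.5584*a^4 + 3.1264*a^3 - 17.617*a^2 - 20.5445*a + 11.7875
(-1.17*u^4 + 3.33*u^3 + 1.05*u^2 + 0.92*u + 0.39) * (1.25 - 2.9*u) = 3.393*u^5 - 11.1195*u^4 + 1.1175*u^3 - 1.3555*u^2 + 0.0190000000000001*u + 0.4875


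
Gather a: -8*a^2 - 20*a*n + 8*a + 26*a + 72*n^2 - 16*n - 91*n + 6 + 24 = -8*a^2 + a*(34 - 20*n) + 72*n^2 - 107*n + 30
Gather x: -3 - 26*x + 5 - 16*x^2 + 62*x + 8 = -16*x^2 + 36*x + 10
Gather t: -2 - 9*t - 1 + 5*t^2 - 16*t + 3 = 5*t^2 - 25*t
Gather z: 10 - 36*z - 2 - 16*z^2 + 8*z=-16*z^2 - 28*z + 8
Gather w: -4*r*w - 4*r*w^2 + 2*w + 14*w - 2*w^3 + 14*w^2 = -2*w^3 + w^2*(14 - 4*r) + w*(16 - 4*r)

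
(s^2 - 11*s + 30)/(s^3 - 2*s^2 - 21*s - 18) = (s - 5)/(s^2 + 4*s + 3)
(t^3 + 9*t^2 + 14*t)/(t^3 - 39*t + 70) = t*(t + 2)/(t^2 - 7*t + 10)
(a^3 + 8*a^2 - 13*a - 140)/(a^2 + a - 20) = a + 7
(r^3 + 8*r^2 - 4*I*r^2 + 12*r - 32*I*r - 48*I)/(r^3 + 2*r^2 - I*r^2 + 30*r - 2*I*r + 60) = (r^2 + r*(6 - 4*I) - 24*I)/(r^2 - I*r + 30)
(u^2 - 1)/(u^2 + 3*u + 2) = (u - 1)/(u + 2)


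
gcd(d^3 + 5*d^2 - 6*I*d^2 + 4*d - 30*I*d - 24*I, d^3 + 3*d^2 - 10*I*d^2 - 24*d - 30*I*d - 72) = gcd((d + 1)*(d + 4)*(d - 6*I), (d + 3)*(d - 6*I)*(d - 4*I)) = d - 6*I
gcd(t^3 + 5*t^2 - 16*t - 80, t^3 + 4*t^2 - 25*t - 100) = t^2 + 9*t + 20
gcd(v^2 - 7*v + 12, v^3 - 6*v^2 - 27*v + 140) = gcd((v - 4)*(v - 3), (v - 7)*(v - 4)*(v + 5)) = v - 4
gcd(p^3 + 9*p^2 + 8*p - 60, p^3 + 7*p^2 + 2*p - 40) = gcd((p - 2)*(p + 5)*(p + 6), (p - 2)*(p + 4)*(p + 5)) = p^2 + 3*p - 10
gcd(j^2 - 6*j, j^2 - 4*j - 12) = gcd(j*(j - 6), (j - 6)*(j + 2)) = j - 6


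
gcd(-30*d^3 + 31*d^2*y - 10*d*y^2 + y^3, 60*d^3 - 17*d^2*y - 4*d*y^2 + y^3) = 15*d^2 - 8*d*y + y^2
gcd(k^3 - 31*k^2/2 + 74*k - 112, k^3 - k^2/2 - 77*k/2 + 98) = k^2 - 15*k/2 + 14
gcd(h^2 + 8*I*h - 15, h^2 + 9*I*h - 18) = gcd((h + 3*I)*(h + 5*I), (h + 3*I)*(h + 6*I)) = h + 3*I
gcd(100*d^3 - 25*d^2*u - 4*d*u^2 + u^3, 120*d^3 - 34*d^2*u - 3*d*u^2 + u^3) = 20*d^2 - 9*d*u + u^2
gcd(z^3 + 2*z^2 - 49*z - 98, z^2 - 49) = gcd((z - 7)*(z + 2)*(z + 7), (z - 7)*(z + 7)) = z^2 - 49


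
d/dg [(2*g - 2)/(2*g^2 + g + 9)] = 2*(2*g^2 + g - (g - 1)*(4*g + 1) + 9)/(2*g^2 + g + 9)^2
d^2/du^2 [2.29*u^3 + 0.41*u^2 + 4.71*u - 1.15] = 13.74*u + 0.82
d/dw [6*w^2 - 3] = 12*w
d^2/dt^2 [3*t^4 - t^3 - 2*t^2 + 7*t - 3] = 36*t^2 - 6*t - 4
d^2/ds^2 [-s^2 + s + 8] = -2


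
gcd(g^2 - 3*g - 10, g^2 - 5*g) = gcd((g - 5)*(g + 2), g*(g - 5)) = g - 5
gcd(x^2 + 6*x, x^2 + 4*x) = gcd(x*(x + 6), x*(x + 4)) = x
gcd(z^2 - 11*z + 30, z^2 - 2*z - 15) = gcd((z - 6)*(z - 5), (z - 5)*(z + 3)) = z - 5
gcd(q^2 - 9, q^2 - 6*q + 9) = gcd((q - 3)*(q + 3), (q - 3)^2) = q - 3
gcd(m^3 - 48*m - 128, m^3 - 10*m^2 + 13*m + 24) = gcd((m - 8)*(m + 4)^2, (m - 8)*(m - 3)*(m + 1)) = m - 8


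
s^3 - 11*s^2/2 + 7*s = s*(s - 7/2)*(s - 2)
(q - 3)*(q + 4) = q^2 + q - 12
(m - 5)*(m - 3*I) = m^2 - 5*m - 3*I*m + 15*I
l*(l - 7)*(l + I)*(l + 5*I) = l^4 - 7*l^3 + 6*I*l^3 - 5*l^2 - 42*I*l^2 + 35*l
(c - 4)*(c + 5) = c^2 + c - 20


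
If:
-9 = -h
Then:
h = 9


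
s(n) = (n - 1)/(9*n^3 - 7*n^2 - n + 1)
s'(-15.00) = 0.00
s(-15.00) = 0.00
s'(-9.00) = 0.00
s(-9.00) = 0.00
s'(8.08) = -0.00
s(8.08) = 0.00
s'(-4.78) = 0.00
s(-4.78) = 0.01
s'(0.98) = 0.64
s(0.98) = -0.01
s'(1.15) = 0.08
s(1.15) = 0.04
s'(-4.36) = 0.00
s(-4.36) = 0.01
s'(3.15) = -0.01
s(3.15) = 0.01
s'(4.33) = -0.00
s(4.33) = 0.01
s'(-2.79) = 0.01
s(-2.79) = 0.02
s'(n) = (n - 1)*(-27*n^2 + 14*n + 1)/(9*n^3 - 7*n^2 - n + 1)^2 + 1/(9*n^3 - 7*n^2 - n + 1)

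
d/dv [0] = 0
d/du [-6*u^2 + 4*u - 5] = 4 - 12*u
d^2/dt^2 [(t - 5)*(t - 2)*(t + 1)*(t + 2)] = 12*t^2 - 24*t - 18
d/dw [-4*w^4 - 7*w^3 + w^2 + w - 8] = -16*w^3 - 21*w^2 + 2*w + 1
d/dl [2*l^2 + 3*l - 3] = 4*l + 3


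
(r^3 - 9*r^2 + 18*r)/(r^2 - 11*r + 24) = r*(r - 6)/(r - 8)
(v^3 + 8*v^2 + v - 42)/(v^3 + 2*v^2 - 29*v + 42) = (v + 3)/(v - 3)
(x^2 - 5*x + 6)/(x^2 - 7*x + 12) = (x - 2)/(x - 4)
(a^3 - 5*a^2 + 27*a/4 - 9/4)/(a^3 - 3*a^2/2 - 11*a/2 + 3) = (a - 3/2)/(a + 2)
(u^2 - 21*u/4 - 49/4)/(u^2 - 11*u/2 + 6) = (4*u^2 - 21*u - 49)/(2*(2*u^2 - 11*u + 12))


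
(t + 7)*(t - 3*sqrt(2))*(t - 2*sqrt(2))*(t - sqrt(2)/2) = t^4 - 11*sqrt(2)*t^3/2 + 7*t^3 - 77*sqrt(2)*t^2/2 + 17*t^2 - 6*sqrt(2)*t + 119*t - 42*sqrt(2)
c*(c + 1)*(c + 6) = c^3 + 7*c^2 + 6*c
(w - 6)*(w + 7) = w^2 + w - 42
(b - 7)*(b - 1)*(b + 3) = b^3 - 5*b^2 - 17*b + 21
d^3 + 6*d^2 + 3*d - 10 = (d - 1)*(d + 2)*(d + 5)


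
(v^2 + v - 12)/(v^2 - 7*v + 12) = (v + 4)/(v - 4)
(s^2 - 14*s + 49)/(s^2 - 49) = (s - 7)/(s + 7)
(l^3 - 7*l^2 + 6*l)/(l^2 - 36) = l*(l - 1)/(l + 6)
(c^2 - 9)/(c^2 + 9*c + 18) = (c - 3)/(c + 6)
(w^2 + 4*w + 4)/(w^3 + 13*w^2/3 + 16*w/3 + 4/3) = 3/(3*w + 1)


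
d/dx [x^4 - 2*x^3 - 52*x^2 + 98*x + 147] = 4*x^3 - 6*x^2 - 104*x + 98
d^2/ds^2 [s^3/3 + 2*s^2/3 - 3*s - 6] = 2*s + 4/3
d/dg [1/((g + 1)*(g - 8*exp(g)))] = (-g + (g + 1)*(8*exp(g) - 1) + 8*exp(g))/((g + 1)^2*(g - 8*exp(g))^2)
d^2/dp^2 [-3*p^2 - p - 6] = -6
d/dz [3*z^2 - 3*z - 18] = 6*z - 3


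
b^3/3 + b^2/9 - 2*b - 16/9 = (b/3 + 1/3)*(b - 8/3)*(b + 2)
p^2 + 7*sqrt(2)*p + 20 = (p + 2*sqrt(2))*(p + 5*sqrt(2))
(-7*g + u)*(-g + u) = 7*g^2 - 8*g*u + u^2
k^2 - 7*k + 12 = (k - 4)*(k - 3)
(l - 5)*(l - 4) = l^2 - 9*l + 20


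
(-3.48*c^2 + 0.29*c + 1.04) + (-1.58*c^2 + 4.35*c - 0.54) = -5.06*c^2 + 4.64*c + 0.5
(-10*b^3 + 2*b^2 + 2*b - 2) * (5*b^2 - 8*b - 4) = -50*b^5 + 90*b^4 + 34*b^3 - 34*b^2 + 8*b + 8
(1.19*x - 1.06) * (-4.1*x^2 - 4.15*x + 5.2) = -4.879*x^3 - 0.5925*x^2 + 10.587*x - 5.512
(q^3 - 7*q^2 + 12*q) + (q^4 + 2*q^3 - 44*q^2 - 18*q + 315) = q^4 + 3*q^3 - 51*q^2 - 6*q + 315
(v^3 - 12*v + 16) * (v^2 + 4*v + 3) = v^5 + 4*v^4 - 9*v^3 - 32*v^2 + 28*v + 48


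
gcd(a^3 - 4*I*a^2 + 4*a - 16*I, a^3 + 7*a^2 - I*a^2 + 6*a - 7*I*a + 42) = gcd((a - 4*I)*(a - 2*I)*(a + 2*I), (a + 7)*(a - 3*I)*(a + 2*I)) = a + 2*I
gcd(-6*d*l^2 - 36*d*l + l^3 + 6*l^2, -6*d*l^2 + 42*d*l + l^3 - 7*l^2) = 6*d*l - l^2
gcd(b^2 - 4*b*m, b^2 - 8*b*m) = b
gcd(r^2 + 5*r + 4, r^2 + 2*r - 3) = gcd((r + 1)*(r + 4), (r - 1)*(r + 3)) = 1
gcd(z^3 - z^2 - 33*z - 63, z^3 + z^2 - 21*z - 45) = z^2 + 6*z + 9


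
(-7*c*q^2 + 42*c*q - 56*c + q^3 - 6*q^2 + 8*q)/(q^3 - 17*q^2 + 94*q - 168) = (-7*c*q + 14*c + q^2 - 2*q)/(q^2 - 13*q + 42)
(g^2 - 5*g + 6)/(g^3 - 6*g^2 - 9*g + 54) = (g - 2)/(g^2 - 3*g - 18)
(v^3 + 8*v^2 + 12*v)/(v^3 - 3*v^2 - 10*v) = (v + 6)/(v - 5)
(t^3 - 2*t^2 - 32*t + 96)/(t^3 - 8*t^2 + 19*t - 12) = (t^2 + 2*t - 24)/(t^2 - 4*t + 3)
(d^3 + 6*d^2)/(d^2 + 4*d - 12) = d^2/(d - 2)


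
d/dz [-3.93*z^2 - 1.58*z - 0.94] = -7.86*z - 1.58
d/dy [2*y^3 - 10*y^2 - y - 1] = 6*y^2 - 20*y - 1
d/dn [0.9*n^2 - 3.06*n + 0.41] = 1.8*n - 3.06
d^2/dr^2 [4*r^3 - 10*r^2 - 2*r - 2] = 24*r - 20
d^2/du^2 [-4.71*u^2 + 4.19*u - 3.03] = -9.42000000000000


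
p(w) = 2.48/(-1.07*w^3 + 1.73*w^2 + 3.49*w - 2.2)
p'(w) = 2.48*(3.21*w^2 - 3.46*w - 3.49)/(-1.07*w^3 + 1.73*w^2 + 3.49*w - 2.2)^2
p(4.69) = -0.04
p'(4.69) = 0.04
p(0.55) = 38.27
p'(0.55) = -2611.37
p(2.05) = 0.82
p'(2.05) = 0.80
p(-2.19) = 0.26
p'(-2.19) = 0.51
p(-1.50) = 36.07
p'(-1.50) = 4681.58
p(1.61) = 0.72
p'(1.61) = -0.16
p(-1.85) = 0.61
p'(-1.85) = 2.11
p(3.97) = -0.09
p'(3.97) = 0.11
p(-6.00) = 0.01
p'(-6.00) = 0.00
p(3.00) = -0.49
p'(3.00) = 1.46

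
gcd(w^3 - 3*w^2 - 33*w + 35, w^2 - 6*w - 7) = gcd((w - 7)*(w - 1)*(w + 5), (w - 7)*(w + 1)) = w - 7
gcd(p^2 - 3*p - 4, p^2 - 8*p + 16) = p - 4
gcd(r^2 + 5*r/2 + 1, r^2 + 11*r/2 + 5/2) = r + 1/2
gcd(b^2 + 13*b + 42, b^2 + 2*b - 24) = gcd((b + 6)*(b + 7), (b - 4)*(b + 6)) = b + 6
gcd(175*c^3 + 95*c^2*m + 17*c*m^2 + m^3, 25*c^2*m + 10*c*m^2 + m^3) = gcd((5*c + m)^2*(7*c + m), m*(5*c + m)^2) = 25*c^2 + 10*c*m + m^2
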